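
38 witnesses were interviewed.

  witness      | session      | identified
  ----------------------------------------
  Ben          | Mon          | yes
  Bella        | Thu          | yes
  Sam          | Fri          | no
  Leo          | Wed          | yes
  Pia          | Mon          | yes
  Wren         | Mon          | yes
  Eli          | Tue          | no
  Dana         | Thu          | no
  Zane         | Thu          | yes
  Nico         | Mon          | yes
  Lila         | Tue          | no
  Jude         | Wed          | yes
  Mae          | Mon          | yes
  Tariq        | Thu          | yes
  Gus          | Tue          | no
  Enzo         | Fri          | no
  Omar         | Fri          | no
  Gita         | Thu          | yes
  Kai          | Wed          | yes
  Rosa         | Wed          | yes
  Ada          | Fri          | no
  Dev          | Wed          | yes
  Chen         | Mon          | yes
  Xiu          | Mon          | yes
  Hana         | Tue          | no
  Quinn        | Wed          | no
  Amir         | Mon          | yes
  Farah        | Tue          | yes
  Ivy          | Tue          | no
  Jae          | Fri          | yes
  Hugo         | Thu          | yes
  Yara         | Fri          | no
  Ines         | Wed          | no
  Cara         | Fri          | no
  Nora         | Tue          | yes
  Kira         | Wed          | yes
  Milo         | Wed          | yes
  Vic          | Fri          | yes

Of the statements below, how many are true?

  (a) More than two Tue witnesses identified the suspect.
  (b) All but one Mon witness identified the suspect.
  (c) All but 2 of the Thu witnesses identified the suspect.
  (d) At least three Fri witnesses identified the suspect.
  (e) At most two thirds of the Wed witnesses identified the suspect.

0

(a) Tue: |A| = 7, |A ∩ B| = 2; needs |A ∩ B| > 2 — false.
(b) Mon: |A| = 8, |A ∩ B| = 8; needs |A ∖ B| = 1 — false.
(c) Thu: |A| = 6, |A ∩ B| = 5; needs |A ∖ B| = 2 — false.
(d) Fri: |A| = 8, |A ∩ B| = 2; needs |A ∩ B| ≥ 3 — false.
(e) Wed: |A| = 9, |A ∩ B| = 7; needs |A ∩ B| / |A| ≤ 2/3 — false.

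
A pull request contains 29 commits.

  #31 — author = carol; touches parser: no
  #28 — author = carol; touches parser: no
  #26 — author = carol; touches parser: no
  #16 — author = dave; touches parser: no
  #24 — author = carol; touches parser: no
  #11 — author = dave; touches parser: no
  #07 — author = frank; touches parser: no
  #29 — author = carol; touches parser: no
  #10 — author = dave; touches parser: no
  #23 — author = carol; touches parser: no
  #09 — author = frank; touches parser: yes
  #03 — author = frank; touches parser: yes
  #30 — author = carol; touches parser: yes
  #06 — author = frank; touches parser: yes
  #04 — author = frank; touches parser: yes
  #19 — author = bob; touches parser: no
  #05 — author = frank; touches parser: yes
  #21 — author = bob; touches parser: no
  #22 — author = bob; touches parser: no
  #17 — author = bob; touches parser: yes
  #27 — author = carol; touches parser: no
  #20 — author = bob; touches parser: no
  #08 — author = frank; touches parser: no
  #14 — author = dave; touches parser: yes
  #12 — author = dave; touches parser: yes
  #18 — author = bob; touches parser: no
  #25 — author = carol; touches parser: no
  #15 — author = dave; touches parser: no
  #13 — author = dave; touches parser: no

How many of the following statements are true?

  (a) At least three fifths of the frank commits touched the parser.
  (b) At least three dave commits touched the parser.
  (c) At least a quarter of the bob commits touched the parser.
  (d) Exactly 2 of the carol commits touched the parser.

1

(a) frank: |A| = 7, |A ∩ B| = 5; needs |A ∩ B| / |A| ≥ 3/5 — true.
(b) dave: |A| = 7, |A ∩ B| = 2; needs |A ∩ B| ≥ 3 — false.
(c) bob: |A| = 6, |A ∩ B| = 1; needs |A ∩ B| / |A| ≥ 1/4 — false.
(d) carol: |A| = 9, |A ∩ B| = 1; needs |A ∩ B| = 2 — false.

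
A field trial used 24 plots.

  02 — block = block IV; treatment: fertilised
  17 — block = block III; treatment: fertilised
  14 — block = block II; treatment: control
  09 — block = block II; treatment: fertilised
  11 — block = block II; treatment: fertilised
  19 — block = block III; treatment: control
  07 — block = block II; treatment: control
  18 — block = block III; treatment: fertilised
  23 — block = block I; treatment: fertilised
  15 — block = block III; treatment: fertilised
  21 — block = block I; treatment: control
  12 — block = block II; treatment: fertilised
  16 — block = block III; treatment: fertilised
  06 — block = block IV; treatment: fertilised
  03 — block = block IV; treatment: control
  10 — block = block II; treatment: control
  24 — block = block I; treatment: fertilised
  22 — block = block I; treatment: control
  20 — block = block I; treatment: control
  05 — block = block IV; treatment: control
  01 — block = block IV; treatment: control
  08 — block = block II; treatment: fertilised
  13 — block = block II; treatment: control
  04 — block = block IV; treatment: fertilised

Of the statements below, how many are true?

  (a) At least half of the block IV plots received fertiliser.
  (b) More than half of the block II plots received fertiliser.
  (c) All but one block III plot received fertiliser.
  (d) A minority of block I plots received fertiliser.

3

(a) block IV: |A| = 6, |A ∩ B| = 3; needs |A ∩ B| ≥ |A ∖ B| — true.
(b) block II: |A| = 8, |A ∩ B| = 4; needs |A ∩ B| > |A ∖ B| — false.
(c) block III: |A| = 5, |A ∩ B| = 4; needs |A ∖ B| = 1 — true.
(d) block I: |A| = 5, |A ∩ B| = 2; needs |A ∩ B| < |A ∖ B| — true.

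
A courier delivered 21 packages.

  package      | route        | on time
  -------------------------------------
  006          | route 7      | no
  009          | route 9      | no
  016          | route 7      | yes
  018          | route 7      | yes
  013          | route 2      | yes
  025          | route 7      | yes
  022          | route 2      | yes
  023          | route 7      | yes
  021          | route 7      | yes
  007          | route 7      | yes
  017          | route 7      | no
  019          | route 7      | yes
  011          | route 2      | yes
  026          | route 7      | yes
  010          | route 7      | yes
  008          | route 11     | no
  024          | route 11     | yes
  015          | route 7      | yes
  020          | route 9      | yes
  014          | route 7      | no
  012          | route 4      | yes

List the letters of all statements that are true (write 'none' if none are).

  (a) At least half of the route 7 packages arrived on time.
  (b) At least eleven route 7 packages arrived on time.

|A| = 13, |A ∩ B| = 10, |A ∖ B| = 3.
(a) |A ∩ B| ≥ |A ∖ B|: holds.
(b) |A ∩ B| ≥ 11: fails.

(a)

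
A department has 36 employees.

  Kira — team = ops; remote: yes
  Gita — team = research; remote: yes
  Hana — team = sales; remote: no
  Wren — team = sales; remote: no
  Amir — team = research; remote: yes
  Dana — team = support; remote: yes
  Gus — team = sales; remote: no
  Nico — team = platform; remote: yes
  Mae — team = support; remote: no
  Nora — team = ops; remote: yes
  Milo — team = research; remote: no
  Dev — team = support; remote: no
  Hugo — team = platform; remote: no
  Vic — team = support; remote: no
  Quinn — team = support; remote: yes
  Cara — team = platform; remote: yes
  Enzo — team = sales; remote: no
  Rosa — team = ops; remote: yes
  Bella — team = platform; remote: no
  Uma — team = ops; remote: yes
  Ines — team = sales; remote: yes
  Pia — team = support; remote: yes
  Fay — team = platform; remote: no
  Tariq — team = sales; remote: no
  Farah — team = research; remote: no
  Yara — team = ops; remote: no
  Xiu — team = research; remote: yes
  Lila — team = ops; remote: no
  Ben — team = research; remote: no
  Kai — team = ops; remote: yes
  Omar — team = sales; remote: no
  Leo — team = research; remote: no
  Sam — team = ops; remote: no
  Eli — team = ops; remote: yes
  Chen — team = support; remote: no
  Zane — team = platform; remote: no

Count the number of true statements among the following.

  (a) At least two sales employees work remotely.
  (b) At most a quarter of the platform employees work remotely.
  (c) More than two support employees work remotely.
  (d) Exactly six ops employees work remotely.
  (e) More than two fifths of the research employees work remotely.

(a) sales: |A| = 7, |A ∩ B| = 1; needs |A ∩ B| ≥ 2 — false.
(b) platform: |A| = 6, |A ∩ B| = 2; needs |A ∩ B| / |A| ≤ 1/4 — false.
(c) support: |A| = 7, |A ∩ B| = 3; needs |A ∩ B| > 2 — true.
(d) ops: |A| = 9, |A ∩ B| = 6; needs |A ∩ B| = 6 — true.
(e) research: |A| = 7, |A ∩ B| = 3; needs |A ∩ B| / |A| > 2/5 — true.

3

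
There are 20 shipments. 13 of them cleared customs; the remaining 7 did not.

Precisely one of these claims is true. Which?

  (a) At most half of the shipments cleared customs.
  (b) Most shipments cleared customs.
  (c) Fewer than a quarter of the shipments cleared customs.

|A| = 20, |A ∩ B| = 13, |A ∖ B| = 7.
(a) requires |A ∩ B| ≤ |A ∖ B|: false.
(b) requires |A ∩ B| > |A ∖ B|: true.
(c) requires |A ∩ B| / |A| < 1/4: false.

(b)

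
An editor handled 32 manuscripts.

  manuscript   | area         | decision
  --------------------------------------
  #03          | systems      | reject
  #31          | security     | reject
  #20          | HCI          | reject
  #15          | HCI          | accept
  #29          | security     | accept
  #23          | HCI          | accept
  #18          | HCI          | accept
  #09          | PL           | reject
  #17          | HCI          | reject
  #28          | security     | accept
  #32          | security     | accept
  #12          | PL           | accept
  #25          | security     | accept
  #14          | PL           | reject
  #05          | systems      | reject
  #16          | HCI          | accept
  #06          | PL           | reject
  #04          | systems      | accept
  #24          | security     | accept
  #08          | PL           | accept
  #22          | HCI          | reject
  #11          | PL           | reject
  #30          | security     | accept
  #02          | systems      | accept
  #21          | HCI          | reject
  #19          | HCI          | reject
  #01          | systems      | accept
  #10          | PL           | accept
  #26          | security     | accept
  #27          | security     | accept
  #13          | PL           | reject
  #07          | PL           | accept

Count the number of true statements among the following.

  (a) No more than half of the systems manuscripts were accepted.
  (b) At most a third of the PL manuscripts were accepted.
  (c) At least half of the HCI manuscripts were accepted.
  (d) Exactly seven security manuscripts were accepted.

0

(a) systems: |A| = 5, |A ∩ B| = 3; needs |A ∩ B| ≤ |A ∖ B| — false.
(b) PL: |A| = 9, |A ∩ B| = 4; needs |A ∩ B| / |A| ≤ 1/3 — false.
(c) HCI: |A| = 9, |A ∩ B| = 4; needs |A ∩ B| ≥ |A ∖ B| — false.
(d) security: |A| = 9, |A ∩ B| = 8; needs |A ∩ B| = 7 — false.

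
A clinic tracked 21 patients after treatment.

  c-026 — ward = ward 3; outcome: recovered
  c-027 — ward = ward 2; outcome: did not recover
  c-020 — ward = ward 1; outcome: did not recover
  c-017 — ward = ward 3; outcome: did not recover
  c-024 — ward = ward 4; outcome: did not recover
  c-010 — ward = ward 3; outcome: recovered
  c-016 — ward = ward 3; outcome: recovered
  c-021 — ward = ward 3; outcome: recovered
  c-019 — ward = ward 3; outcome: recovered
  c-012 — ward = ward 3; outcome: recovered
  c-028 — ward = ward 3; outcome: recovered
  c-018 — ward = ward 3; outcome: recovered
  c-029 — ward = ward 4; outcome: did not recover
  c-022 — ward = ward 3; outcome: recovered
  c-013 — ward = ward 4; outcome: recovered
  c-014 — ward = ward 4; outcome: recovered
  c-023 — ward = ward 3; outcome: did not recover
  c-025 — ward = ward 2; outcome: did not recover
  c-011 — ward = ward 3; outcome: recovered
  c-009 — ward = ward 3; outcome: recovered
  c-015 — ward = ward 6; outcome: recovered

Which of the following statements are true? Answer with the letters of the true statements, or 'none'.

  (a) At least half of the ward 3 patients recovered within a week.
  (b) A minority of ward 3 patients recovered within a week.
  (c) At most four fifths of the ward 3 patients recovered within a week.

(a)

|A| = 13, |A ∩ B| = 11, |A ∖ B| = 2.
(a) |A ∩ B| ≥ |A ∖ B|: holds.
(b) |A ∩ B| < |A ∖ B|: fails.
(c) |A ∩ B| / |A| ≤ 4/5: fails.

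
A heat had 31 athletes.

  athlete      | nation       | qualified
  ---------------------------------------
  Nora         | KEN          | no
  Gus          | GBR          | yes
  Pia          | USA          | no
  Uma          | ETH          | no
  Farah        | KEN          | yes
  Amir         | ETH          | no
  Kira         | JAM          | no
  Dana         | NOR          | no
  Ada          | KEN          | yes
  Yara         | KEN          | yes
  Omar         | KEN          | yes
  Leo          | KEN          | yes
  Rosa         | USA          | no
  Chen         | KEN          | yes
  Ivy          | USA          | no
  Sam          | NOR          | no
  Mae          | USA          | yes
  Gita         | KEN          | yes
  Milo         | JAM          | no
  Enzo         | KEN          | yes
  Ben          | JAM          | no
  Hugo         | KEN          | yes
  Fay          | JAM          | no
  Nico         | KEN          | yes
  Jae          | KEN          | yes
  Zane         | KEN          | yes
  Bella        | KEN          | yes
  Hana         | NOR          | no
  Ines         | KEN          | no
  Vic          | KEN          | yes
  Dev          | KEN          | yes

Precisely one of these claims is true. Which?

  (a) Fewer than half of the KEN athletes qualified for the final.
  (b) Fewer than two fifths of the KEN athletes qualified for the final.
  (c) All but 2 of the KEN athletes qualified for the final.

(c)

|A| = 17, |A ∩ B| = 15, |A ∖ B| = 2.
(a) requires |A ∩ B| < |A ∖ B|: false.
(b) requires |A ∩ B| / |A| < 2/5: false.
(c) requires |A ∖ B| = 2: true.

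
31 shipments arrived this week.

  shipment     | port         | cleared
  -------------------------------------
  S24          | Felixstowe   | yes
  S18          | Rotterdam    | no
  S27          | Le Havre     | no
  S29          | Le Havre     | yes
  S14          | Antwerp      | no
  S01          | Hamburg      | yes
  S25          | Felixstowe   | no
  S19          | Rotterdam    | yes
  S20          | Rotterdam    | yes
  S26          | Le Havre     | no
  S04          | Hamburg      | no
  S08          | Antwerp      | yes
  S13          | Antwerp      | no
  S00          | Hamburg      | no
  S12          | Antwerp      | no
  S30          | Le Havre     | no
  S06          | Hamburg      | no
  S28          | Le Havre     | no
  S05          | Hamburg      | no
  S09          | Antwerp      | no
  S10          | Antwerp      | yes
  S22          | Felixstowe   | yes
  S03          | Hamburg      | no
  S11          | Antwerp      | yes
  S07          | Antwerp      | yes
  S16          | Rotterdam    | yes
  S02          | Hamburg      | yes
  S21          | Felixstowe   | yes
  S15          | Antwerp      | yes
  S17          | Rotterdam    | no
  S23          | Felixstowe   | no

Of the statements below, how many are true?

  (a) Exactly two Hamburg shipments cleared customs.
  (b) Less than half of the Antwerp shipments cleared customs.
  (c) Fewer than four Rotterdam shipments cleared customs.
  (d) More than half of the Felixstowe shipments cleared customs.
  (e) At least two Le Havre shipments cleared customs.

(a) Hamburg: |A| = 7, |A ∩ B| = 2; needs |A ∩ B| = 2 — true.
(b) Antwerp: |A| = 9, |A ∩ B| = 5; needs |A ∩ B| < |A ∖ B| — false.
(c) Rotterdam: |A| = 5, |A ∩ B| = 3; needs |A ∩ B| < 4 — true.
(d) Felixstowe: |A| = 5, |A ∩ B| = 3; needs |A ∩ B| > |A ∖ B| — true.
(e) Le Havre: |A| = 5, |A ∩ B| = 1; needs |A ∩ B| ≥ 2 — false.

3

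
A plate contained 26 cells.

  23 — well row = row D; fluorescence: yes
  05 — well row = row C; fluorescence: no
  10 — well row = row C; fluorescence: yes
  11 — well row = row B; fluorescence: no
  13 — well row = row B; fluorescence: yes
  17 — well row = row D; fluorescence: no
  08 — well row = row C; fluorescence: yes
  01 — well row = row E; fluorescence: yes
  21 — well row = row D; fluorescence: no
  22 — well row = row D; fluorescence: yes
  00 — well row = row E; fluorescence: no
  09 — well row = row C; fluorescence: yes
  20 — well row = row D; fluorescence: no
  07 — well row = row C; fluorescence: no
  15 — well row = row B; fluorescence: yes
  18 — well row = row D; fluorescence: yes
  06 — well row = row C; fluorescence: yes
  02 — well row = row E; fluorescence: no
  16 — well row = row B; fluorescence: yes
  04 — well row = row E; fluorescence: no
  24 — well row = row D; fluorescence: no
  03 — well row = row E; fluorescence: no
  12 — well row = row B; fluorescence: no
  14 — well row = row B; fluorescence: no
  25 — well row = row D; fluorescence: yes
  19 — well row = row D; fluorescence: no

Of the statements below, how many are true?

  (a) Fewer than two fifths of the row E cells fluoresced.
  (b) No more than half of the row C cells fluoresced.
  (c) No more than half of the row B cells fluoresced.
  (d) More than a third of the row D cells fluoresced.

3

(a) row E: |A| = 5, |A ∩ B| = 1; needs |A ∩ B| / |A| < 2/5 — true.
(b) row C: |A| = 6, |A ∩ B| = 4; needs |A ∩ B| ≤ |A ∖ B| — false.
(c) row B: |A| = 6, |A ∩ B| = 3; needs |A ∩ B| ≤ |A ∖ B| — true.
(d) row D: |A| = 9, |A ∩ B| = 4; needs |A ∩ B| / |A| > 1/3 — true.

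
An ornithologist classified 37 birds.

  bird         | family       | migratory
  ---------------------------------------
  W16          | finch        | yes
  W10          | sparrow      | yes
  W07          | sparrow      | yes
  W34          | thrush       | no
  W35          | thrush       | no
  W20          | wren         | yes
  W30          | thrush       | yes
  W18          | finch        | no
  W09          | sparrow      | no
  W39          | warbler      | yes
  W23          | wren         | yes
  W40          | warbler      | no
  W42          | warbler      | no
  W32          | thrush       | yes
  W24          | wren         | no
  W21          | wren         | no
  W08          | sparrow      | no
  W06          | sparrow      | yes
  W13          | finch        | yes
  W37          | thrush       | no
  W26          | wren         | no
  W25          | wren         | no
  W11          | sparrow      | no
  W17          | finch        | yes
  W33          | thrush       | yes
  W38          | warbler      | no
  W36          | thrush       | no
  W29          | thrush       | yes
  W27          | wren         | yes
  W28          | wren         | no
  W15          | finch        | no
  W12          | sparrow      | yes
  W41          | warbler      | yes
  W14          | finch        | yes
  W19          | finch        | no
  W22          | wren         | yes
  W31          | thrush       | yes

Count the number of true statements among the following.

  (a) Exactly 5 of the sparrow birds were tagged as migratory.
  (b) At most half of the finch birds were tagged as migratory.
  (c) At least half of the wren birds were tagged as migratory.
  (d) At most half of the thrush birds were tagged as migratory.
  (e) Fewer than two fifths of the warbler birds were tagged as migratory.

(a) sparrow: |A| = 7, |A ∩ B| = 4; needs |A ∩ B| = 5 — false.
(b) finch: |A| = 7, |A ∩ B| = 4; needs |A ∩ B| ≤ |A ∖ B| — false.
(c) wren: |A| = 9, |A ∩ B| = 4; needs |A ∩ B| ≥ |A ∖ B| — false.
(d) thrush: |A| = 9, |A ∩ B| = 5; needs |A ∩ B| ≤ |A ∖ B| — false.
(e) warbler: |A| = 5, |A ∩ B| = 2; needs |A ∩ B| / |A| < 2/5 — false.

0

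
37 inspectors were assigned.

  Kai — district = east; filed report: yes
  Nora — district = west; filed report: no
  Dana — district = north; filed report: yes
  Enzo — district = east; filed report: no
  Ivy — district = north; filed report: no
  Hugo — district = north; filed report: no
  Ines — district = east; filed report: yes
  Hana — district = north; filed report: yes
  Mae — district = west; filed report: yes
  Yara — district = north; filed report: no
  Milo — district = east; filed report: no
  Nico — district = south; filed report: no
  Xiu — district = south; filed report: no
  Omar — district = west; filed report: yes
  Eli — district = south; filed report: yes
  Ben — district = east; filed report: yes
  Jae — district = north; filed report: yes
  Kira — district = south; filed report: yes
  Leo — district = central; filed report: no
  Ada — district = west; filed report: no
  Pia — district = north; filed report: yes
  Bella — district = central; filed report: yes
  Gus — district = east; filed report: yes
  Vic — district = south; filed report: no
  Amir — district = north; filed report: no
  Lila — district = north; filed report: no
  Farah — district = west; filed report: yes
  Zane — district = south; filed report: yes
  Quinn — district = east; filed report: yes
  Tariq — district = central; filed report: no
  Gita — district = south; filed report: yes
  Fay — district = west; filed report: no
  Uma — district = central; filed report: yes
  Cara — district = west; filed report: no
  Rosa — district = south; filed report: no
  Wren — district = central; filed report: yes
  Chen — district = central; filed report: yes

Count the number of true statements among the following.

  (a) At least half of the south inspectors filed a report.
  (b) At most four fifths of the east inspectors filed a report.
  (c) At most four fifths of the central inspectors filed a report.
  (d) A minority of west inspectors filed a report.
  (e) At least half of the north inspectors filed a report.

(a) south: |A| = 8, |A ∩ B| = 4; needs |A ∩ B| ≥ |A ∖ B| — true.
(b) east: |A| = 7, |A ∩ B| = 5; needs |A ∩ B| / |A| ≤ 4/5 — true.
(c) central: |A| = 6, |A ∩ B| = 4; needs |A ∩ B| / |A| ≤ 4/5 — true.
(d) west: |A| = 7, |A ∩ B| = 3; needs |A ∩ B| < |A ∖ B| — true.
(e) north: |A| = 9, |A ∩ B| = 4; needs |A ∩ B| ≥ |A ∖ B| — false.

4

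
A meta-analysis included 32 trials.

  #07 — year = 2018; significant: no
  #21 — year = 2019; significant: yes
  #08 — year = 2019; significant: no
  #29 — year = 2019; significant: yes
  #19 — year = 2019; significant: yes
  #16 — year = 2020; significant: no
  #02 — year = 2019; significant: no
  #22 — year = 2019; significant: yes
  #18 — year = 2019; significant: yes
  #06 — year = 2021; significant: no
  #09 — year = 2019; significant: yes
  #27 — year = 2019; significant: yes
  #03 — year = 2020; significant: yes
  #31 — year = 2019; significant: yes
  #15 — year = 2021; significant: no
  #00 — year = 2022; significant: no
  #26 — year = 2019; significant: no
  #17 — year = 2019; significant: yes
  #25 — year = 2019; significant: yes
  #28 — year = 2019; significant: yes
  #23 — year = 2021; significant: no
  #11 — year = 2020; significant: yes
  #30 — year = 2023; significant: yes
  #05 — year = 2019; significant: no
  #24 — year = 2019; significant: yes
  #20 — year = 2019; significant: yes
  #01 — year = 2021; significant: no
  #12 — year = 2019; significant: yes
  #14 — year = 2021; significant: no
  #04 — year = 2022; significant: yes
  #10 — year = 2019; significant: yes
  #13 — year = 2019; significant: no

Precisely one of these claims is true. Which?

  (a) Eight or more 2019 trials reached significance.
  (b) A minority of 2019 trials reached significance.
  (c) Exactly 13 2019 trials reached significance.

(a)

|A| = 20, |A ∩ B| = 15, |A ∖ B| = 5.
(a) requires |A ∩ B| ≥ 8: true.
(b) requires |A ∩ B| < |A ∖ B|: false.
(c) requires |A ∩ B| = 13: false.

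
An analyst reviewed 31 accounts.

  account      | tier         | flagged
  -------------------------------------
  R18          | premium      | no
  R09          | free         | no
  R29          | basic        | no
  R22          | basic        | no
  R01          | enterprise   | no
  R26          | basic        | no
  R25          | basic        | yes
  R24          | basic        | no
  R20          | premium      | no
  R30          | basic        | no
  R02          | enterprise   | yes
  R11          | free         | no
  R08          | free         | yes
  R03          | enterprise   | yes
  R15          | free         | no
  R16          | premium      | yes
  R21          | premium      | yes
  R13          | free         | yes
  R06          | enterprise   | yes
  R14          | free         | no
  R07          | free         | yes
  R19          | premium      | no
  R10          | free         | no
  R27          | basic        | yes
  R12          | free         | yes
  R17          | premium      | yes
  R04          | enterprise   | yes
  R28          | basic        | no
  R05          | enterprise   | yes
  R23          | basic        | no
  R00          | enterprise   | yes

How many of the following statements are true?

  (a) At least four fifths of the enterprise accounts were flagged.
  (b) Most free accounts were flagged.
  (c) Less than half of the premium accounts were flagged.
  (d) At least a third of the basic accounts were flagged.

(a) enterprise: |A| = 7, |A ∩ B| = 6; needs |A ∩ B| / |A| ≥ 4/5 — true.
(b) free: |A| = 9, |A ∩ B| = 4; needs |A ∩ B| > |A ∖ B| — false.
(c) premium: |A| = 6, |A ∩ B| = 3; needs |A ∩ B| < |A ∖ B| — false.
(d) basic: |A| = 9, |A ∩ B| = 2; needs |A ∩ B| / |A| ≥ 1/3 — false.

1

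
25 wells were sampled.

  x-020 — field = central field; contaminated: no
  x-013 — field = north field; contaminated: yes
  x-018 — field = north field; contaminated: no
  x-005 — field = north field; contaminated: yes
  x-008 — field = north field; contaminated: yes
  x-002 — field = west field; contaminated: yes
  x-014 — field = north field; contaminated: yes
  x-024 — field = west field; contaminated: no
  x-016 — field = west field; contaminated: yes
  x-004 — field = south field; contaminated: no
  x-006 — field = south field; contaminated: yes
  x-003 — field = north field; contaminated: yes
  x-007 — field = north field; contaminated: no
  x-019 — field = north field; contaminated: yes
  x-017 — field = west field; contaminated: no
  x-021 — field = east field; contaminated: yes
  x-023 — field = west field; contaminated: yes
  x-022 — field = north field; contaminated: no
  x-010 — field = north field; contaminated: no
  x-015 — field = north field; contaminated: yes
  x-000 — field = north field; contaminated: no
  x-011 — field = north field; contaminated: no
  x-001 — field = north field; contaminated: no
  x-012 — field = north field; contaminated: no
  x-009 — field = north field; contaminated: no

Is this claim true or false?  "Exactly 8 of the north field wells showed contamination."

'Exactly 8 of the north field wells showed contamination' holds iff |A ∩ B| = 8.
|A| = 16, |A ∩ B| = 7, |A ∖ B| = 9.
|A ∩ B| = 7, so the statement is false.

False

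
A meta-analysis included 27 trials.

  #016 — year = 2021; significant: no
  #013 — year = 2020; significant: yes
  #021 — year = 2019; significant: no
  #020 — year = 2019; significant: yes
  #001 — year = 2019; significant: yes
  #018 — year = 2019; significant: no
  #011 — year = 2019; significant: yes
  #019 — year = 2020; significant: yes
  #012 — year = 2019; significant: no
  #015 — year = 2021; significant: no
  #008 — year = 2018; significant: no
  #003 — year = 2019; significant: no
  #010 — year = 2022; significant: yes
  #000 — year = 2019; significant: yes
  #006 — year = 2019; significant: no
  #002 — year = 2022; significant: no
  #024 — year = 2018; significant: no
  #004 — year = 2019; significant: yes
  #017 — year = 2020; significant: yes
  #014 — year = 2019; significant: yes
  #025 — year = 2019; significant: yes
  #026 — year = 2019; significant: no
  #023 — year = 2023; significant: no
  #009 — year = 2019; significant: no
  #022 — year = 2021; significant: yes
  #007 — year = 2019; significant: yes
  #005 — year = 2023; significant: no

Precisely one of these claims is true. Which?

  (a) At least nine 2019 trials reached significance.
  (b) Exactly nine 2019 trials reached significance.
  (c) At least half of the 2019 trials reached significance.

(c)

|A| = 15, |A ∩ B| = 8, |A ∖ B| = 7.
(a) requires |A ∩ B| ≥ 9: false.
(b) requires |A ∩ B| = 9: false.
(c) requires |A ∩ B| ≥ |A ∖ B|: true.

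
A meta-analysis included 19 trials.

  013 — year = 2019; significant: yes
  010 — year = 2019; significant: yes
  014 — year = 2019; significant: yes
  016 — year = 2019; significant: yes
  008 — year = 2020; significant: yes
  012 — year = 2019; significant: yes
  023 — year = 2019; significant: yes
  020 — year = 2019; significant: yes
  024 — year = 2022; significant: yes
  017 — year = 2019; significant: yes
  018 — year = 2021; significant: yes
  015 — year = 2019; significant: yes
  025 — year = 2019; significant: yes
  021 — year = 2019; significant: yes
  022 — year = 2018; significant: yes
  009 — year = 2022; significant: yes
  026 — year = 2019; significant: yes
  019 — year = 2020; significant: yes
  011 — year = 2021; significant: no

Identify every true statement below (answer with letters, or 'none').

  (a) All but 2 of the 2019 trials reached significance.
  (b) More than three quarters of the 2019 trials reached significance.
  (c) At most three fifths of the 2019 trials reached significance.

|A| = 12, |A ∩ B| = 12, |A ∖ B| = 0.
(a) |A ∖ B| = 2: fails.
(b) |A ∩ B| / |A| > 3/4: holds.
(c) |A ∩ B| / |A| ≤ 3/5: fails.

(b)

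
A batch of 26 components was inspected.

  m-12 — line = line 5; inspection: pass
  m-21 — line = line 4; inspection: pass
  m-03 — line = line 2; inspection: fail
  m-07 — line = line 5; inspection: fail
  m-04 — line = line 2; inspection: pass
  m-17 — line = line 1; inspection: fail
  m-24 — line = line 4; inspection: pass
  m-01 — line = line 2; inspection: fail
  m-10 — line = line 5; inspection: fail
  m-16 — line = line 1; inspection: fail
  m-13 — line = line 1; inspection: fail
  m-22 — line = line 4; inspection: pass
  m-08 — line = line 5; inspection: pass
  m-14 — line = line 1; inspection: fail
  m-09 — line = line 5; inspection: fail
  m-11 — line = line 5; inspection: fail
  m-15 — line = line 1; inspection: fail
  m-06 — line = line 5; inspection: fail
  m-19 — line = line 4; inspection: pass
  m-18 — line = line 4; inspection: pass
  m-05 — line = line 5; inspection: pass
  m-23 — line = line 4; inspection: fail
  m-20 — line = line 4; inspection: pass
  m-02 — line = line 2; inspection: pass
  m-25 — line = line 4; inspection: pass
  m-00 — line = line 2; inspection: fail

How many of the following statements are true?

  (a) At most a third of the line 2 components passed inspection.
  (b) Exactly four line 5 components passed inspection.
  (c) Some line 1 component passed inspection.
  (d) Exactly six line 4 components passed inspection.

0

(a) line 2: |A| = 5, |A ∩ B| = 2; needs |A ∩ B| / |A| ≤ 1/3 — false.
(b) line 5: |A| = 8, |A ∩ B| = 3; needs |A ∩ B| = 4 — false.
(c) line 1: |A| = 5, |A ∩ B| = 0; needs A ∩ B ≠ ∅ (|A ∩ B| ≥ 1) — false.
(d) line 4: |A| = 8, |A ∩ B| = 7; needs |A ∩ B| = 6 — false.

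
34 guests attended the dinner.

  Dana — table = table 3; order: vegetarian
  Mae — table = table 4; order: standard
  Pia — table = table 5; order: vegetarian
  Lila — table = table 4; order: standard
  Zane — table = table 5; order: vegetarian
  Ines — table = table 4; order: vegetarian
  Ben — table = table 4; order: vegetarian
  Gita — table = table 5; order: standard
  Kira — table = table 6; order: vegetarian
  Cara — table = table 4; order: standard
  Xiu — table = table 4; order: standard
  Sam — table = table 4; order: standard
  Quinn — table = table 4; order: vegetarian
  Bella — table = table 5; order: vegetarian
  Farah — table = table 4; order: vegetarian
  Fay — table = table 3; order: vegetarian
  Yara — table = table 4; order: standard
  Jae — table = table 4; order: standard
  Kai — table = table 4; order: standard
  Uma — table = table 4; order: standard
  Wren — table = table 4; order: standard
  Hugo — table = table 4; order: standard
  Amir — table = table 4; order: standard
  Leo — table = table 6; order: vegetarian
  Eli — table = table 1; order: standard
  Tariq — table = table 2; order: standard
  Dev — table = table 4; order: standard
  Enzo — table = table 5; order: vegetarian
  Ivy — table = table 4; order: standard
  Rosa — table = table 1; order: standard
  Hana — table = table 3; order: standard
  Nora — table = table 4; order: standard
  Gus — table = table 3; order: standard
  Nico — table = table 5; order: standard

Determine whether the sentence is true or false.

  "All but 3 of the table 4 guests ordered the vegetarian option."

'All but 3 of the table 4 guests ordered the vegetarian option' holds iff |A ∖ B| = 3.
|A| = 19, |A ∩ B| = 4, |A ∖ B| = 15.
|A ∖ B| = 15, so the statement is false.

False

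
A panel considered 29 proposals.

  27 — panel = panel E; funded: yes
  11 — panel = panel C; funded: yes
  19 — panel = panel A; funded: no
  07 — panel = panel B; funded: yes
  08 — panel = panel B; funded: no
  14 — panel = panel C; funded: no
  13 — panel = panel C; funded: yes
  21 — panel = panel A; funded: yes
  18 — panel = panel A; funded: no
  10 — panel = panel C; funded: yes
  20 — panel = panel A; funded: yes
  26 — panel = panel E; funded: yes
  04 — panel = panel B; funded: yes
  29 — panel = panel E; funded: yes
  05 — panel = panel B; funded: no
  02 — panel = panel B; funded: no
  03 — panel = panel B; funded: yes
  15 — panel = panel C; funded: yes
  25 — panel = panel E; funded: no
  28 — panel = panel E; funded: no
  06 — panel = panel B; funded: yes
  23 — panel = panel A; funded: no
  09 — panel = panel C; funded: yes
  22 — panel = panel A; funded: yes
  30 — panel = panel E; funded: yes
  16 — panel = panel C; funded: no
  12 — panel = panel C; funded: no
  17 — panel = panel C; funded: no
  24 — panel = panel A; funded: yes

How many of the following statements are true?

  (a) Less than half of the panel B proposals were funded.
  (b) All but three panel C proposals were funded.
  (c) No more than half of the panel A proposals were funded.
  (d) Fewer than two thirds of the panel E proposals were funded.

(a) panel B: |A| = 7, |A ∩ B| = 4; needs |A ∩ B| < |A ∖ B| — false.
(b) panel C: |A| = 9, |A ∩ B| = 5; needs |A ∖ B| = 3 — false.
(c) panel A: |A| = 7, |A ∩ B| = 4; needs |A ∩ B| ≤ |A ∖ B| — false.
(d) panel E: |A| = 6, |A ∩ B| = 4; needs |A ∩ B| / |A| < 2/3 — false.

0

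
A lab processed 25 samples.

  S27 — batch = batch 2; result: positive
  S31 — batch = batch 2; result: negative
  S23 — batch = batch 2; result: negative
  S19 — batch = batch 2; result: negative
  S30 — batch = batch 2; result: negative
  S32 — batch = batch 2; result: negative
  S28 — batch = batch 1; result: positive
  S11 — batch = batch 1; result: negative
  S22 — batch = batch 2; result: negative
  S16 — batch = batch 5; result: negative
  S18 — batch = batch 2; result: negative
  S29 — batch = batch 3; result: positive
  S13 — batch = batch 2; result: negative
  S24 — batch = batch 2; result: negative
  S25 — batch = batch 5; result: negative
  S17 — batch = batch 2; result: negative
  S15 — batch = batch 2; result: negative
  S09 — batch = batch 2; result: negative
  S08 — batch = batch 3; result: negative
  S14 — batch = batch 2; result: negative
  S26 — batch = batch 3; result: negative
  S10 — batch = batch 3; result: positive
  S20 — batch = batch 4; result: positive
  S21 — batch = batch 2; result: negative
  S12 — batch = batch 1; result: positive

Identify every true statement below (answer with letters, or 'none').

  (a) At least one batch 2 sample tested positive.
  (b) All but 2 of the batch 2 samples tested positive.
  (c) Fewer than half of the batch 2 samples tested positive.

|A| = 15, |A ∩ B| = 1, |A ∖ B| = 14.
(a) A ∩ B ≠ ∅ (|A ∩ B| ≥ 1): holds.
(b) |A ∖ B| = 2: fails.
(c) |A ∩ B| < |A ∖ B|: holds.

(a), (c)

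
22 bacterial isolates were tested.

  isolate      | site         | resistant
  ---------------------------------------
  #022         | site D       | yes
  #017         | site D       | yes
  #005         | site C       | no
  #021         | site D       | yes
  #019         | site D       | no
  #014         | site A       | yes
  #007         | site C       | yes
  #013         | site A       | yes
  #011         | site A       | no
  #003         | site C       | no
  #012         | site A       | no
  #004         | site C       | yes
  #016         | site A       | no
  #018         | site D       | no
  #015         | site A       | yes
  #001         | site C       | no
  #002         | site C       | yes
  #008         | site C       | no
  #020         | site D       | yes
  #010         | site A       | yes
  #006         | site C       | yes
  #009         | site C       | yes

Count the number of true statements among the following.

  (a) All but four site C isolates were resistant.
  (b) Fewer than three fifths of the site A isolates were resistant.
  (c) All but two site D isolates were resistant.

(a) site C: |A| = 9, |A ∩ B| = 5; needs |A ∖ B| = 4 — true.
(b) site A: |A| = 7, |A ∩ B| = 4; needs |A ∩ B| / |A| < 3/5 — true.
(c) site D: |A| = 6, |A ∩ B| = 4; needs |A ∖ B| = 2 — true.

3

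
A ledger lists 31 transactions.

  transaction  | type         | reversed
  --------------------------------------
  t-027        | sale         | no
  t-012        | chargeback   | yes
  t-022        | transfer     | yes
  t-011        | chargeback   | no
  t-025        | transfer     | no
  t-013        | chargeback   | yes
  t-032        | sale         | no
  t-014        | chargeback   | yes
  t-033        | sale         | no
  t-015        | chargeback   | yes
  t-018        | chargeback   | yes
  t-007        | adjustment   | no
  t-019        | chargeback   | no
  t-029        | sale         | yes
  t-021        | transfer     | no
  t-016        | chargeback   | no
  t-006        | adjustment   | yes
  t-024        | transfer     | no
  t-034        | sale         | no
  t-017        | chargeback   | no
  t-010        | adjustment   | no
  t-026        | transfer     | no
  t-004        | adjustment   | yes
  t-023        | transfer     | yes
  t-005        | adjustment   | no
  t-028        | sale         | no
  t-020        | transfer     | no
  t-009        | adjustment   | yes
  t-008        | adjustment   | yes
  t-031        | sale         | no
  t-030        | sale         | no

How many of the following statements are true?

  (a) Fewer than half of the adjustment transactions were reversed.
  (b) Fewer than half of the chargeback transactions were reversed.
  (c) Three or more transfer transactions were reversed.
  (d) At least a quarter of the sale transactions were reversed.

0

(a) adjustment: |A| = 7, |A ∩ B| = 4; needs |A ∩ B| < |A ∖ B| — false.
(b) chargeback: |A| = 9, |A ∩ B| = 5; needs |A ∩ B| < |A ∖ B| — false.
(c) transfer: |A| = 7, |A ∩ B| = 2; needs |A ∩ B| ≥ 3 — false.
(d) sale: |A| = 8, |A ∩ B| = 1; needs |A ∩ B| / |A| ≥ 1/4 — false.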